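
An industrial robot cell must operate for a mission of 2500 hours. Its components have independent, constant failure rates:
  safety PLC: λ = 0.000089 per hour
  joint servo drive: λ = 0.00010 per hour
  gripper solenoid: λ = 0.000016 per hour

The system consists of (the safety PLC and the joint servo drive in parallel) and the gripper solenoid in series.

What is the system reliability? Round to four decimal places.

R(safety PLC) = exp(−0.000089 × 2500) = 0.800515
R(joint servo drive) = exp(−0.00010 × 2500) = 0.778801
R(gripper solenoid) = exp(−0.000016 × 2500) = 0.960789
Parallel (safety PLC and joint servo drive): 1 − (1 − 0.800515)(1 − 0.778801) = 0.955874
Series ([0.955874] and gripper solenoid): 0.955874 × 0.960789 = 0.9184

0.9184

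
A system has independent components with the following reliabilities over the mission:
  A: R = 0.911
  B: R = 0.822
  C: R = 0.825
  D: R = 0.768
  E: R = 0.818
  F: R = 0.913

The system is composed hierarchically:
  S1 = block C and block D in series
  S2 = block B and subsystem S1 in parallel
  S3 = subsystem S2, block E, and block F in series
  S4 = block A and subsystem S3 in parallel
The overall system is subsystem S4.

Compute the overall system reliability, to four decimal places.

Series (C and D): 0.825000 × 0.768000 = 0.633600
Parallel (B and [0.633600]): 1 − (1 − 0.822000)(1 − 0.633600) = 0.934781
Series ([0.934781], E, and F): 0.934781 × 0.818000 × 0.913000 = 0.698126
Parallel (A and [0.698126]): 1 − (1 − 0.911000)(1 − 0.698126) = 0.9731

0.9731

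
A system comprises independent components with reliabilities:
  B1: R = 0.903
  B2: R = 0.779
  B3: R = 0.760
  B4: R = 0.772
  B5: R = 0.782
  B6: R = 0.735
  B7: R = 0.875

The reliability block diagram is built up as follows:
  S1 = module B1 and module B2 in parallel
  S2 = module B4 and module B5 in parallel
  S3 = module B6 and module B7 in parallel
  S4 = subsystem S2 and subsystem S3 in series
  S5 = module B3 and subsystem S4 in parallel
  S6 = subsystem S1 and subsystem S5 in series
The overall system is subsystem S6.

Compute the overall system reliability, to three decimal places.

Parallel (B1 and B2): 1 − (1 − 0.90300)(1 − 0.77900) = 0.97856
Parallel (B4 and B5): 1 − (1 − 0.77200)(1 − 0.78200) = 0.95030
Parallel (B6 and B7): 1 − (1 − 0.73500)(1 − 0.87500) = 0.96688
Series ([0.95030] and [0.96688]): 0.95030 × 0.96688 = 0.91883
Parallel (B3 and [0.91883]): 1 − (1 − 0.76000)(1 − 0.91883) = 0.98052
Series ([0.97856] and [0.98052]): 0.97856 × 0.98052 = 0.959

0.959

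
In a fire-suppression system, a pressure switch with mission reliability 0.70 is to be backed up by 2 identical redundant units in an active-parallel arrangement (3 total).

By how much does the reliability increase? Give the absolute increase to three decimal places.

R_before = 0.70
R_after = 1 − (1 − 0.70)^3 = 0.973
ΔR = 0.973 − 0.70 = 0.273

0.273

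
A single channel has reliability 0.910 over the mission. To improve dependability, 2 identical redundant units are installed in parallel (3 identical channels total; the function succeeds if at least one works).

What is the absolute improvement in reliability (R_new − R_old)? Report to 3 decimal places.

R_before = 0.910
R_after = 1 − (1 − 0.910)^3 = 0.999
ΔR = 0.999 − 0.910 = 0.089

0.089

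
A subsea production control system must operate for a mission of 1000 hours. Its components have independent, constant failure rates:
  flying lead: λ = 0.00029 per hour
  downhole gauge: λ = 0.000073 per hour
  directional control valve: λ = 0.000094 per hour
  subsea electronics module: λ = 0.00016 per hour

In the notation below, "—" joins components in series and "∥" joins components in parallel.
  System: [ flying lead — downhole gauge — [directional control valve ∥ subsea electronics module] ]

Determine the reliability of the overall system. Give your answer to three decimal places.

R(flying lead) = exp(−0.00029 × 1000) = 0.74826
R(downhole gauge) = exp(−0.000073 × 1000) = 0.92960
R(directional control valve) = exp(−0.000094 × 1000) = 0.91028
R(subsea electronics module) = exp(−0.00016 × 1000) = 0.85214
Parallel (directional control valve and subsea electronics module): 1 − (1 − 0.91028)(1 − 0.85214) = 0.98673
Series (flying lead, downhole gauge, and [0.98673]): 0.74826 × 0.92960 × 0.98673 = 0.686

0.686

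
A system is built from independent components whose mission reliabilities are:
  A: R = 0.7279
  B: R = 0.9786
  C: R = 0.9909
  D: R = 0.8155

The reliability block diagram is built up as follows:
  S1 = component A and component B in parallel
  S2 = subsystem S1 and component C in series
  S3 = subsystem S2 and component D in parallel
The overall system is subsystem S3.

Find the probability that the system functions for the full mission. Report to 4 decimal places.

0.9973

Parallel (A and B): 1 − (1 − 0.727900)(1 − 0.978600) = 0.994177
Series ([0.994177] and C): 0.994177 × 0.990900 = 0.985130
Parallel ([0.985130] and D): 1 − (1 − 0.985130)(1 − 0.815500) = 0.9973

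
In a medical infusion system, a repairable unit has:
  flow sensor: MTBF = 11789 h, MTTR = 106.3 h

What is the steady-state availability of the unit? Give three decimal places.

0.991

A(flow sensor) = MTBF/(MTBF+MTTR) = 11789/(11789+106.3) = 0.991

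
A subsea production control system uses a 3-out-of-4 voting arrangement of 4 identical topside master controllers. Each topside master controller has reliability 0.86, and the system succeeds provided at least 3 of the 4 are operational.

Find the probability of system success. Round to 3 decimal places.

0.903

R = Σ_{i=3}^{4} C(4,i) p^i (1−p)^{4−i} with p = 0.86
C(4,3)·0.86^3·0.14^1 = 0.35619
C(4,4)·0.86^4·0.14^0 = 0.54701
Sum = 0.903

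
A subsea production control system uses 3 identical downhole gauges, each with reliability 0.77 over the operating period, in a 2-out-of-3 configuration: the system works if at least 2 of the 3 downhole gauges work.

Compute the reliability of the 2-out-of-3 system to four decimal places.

R = Σ_{i=2}^{3} C(3,i) p^i (1−p)^{3−i} with p = 0.77
C(3,2)·0.77^2·0.23^1 = 0.409101
C(3,3)·0.77^3·0.23^0 = 0.456533
Sum = 0.8656

0.8656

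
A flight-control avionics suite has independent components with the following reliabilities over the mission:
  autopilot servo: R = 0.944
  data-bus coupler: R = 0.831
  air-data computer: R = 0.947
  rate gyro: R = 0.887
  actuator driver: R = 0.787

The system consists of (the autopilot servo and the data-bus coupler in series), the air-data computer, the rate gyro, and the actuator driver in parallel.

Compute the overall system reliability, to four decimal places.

Series (autopilot servo and data-bus coupler): 0.944000 × 0.831000 = 0.784464
Parallel ([0.784464], air-data computer, rate gyro, and actuator driver): 1 − (1 − 0.784464)(1 − 0.947000)(1 − 0.887000)(1 − 0.787000) = 0.9997

0.9997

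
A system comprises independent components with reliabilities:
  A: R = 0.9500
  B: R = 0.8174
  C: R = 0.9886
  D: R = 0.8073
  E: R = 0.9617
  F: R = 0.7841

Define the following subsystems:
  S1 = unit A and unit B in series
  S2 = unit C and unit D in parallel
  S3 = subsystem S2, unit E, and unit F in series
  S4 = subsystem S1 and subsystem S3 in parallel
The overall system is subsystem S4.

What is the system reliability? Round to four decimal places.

Series (A and B): 0.950000 × 0.817400 = 0.776530
Parallel (C and D): 1 − (1 − 0.988600)(1 − 0.807300) = 0.997803
Series ([0.997803], E, and F): 0.997803 × 0.961700 × 0.784100 = 0.752412
Parallel ([0.776530] and [0.752412]): 1 − (1 − 0.776530)(1 − 0.752412) = 0.9447

0.9447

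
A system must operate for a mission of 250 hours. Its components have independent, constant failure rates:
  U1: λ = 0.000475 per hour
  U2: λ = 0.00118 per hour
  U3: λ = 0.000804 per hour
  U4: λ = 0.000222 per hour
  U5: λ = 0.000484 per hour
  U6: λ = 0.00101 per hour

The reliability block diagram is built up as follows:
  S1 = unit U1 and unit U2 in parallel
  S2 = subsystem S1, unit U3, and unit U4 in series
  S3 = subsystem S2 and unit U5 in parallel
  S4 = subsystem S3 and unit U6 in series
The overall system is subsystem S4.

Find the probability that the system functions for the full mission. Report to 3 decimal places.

0.755

R(U1) = exp(−0.000475 × 250) = 0.88803
R(U2) = exp(−0.00118 × 250) = 0.74453
R(U3) = exp(−0.000804 × 250) = 0.81791
R(U4) = exp(−0.000222 × 250) = 0.94601
R(U5) = exp(−0.000484 × 250) = 0.88603
R(U6) = exp(−0.00101 × 250) = 0.77686
Parallel (U1 and U2): 1 − (1 − 0.88803)(1 − 0.74453) = 0.97140
Series ([0.97140], U3, and U4): 0.97140 × 0.81791 × 0.94601 = 0.75162
Parallel ([0.75162] and U5): 1 − (1 − 0.75162)(1 − 0.88603) = 0.97169
Series ([0.97169] and U6): 0.97169 × 0.77686 = 0.755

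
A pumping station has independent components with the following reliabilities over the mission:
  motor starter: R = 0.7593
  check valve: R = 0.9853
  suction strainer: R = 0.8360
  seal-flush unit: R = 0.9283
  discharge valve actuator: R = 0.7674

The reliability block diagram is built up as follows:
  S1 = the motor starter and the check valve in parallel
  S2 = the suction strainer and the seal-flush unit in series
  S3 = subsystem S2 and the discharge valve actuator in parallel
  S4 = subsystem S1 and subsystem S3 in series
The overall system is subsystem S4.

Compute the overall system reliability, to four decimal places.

Parallel (motor starter and check valve): 1 − (1 − 0.759300)(1 − 0.985300) = 0.996462
Series (suction strainer and seal-flush unit): 0.836000 × 0.928300 = 0.776059
Parallel ([0.776059] and discharge valve actuator): 1 − (1 − 0.776059)(1 − 0.767400) = 0.947911
Series ([0.996462] and [0.947911]): 0.996462 × 0.947911 = 0.9446

0.9446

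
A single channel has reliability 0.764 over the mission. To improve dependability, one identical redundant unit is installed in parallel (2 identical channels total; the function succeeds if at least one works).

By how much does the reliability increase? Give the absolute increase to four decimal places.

0.1803

R_before = 0.764
R_after = 1 − (1 − 0.764)^2 = 0.9443
ΔR = 0.9443 − 0.764 = 0.1803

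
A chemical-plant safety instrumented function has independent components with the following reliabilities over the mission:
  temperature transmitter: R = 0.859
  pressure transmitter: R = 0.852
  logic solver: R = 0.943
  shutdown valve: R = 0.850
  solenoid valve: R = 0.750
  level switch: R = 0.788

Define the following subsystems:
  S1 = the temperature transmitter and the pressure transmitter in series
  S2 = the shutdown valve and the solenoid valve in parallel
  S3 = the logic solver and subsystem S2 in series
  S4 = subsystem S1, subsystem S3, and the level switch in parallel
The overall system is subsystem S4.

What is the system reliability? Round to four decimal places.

Series (temperature transmitter and pressure transmitter): 0.859000 × 0.852000 = 0.731868
Parallel (shutdown valve and solenoid valve): 1 − (1 − 0.850000)(1 − 0.750000) = 0.962500
Series (logic solver and [0.962500]): 0.943000 × 0.962500 = 0.907638
Parallel ([0.731868], [0.907638], and level switch): 1 − (1 − 0.731868)(1 − 0.907638)(1 − 0.788000) = 0.9947

0.9947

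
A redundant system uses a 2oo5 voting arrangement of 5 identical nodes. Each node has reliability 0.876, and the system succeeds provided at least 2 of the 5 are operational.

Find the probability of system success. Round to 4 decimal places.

0.9989

R = Σ_{i=2}^{5} C(5,i) p^i (1−p)^{5−i} with p = 0.876
C(5,2)·0.876^2·0.124^3 = 0.014631
C(5,3)·0.876^3·0.124^2 = 0.103361
C(5,4)·0.876^4·0.124^1 = 0.365097
C(5,5)·0.876^5·0.124^0 = 0.515847
Sum = 0.9989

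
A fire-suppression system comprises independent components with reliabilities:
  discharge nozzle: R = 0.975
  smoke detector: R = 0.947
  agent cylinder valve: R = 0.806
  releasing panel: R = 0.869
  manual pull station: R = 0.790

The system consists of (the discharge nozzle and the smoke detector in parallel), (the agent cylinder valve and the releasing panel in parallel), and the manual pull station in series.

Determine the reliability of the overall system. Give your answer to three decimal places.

Parallel (discharge nozzle and smoke detector): 1 − (1 − 0.97500)(1 − 0.94700) = 0.99868
Parallel (agent cylinder valve and releasing panel): 1 − (1 − 0.80600)(1 − 0.86900) = 0.97459
Series ([0.99868], [0.97459], and manual pull station): 0.99868 × 0.97459 × 0.79000 = 0.769

0.769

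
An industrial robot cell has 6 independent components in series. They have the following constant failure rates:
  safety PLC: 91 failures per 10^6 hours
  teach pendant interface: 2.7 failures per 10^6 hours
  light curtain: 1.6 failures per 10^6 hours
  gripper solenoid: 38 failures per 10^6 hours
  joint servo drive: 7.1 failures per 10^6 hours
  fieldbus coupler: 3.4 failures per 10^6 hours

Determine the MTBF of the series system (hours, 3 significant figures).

6950

Series of exponential components: λ_sys = Σ λ_i
λ_sys = 0.000091 + 0.0000027 + 0.0000016 + 0.000038 + 0.0000071 + 0.0000034 = 1.4380e-04 /h
MTBF = 1 / λ_sys = 6950 h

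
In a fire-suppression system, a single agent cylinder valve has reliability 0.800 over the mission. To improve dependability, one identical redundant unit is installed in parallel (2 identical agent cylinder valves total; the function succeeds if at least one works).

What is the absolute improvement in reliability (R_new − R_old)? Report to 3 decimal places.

0.160

R_before = 0.800
R_after = 1 − (1 − 0.800)^2 = 0.960
ΔR = 0.960 − 0.800 = 0.160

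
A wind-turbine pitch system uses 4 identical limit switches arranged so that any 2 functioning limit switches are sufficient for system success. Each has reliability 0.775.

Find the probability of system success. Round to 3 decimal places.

0.962

R = Σ_{i=2}^{4} C(4,i) p^i (1−p)^{4−i} with p = 0.775
C(4,2)·0.775^2·0.225^2 = 0.18244
C(4,3)·0.775^3·0.225^1 = 0.41894
C(4,4)·0.775^4·0.225^0 = 0.36075
Sum = 0.962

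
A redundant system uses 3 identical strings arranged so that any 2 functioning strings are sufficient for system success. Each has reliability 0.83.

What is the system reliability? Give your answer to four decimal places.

0.9231

R = Σ_{i=2}^{3} C(3,i) p^i (1−p)^{3−i} with p = 0.83
C(3,2)·0.83^2·0.17^1 = 0.351339
C(3,3)·0.83^3·0.17^0 = 0.571787
Sum = 0.9231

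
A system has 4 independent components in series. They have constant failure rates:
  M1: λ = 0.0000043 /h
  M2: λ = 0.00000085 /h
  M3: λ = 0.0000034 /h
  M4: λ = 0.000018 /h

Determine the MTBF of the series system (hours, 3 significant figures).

37700

Series of exponential components: λ_sys = Σ λ_i
λ_sys = 0.0000043 + 0.00000085 + 0.0000034 + 0.000018 = 2.6550e-05 /h
MTBF = 1 / λ_sys = 37700 h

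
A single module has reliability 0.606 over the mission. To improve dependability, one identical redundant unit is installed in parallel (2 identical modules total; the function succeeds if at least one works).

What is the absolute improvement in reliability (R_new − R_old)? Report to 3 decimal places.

0.239

R_before = 0.606
R_after = 1 − (1 − 0.606)^2 = 0.845
ΔR = 0.845 − 0.606 = 0.239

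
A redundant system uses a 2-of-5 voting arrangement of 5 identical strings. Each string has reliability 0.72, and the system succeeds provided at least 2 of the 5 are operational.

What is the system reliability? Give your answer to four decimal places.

R = Σ_{i=2}^{5} C(5,i) p^i (1−p)^{5−i} with p = 0.72
C(5,2)·0.72^2·0.28^3 = 0.113799
C(5,3)·0.72^3·0.28^2 = 0.292626
C(5,4)·0.72^4·0.28^1 = 0.376234
C(5,5)·0.72^5·0.28^0 = 0.193492
Sum = 0.9762

0.9762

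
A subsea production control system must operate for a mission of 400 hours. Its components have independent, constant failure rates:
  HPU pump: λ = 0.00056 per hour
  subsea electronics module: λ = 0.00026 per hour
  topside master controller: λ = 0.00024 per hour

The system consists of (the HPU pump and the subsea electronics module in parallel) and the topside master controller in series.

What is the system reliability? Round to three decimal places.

R(HPU pump) = exp(−0.00056 × 400) = 0.79932
R(subsea electronics module) = exp(−0.00026 × 400) = 0.90123
R(topside master controller) = exp(−0.00024 × 400) = 0.90846
Parallel (HPU pump and subsea electronics module): 1 − (1 − 0.79932)(1 − 0.90123) = 0.98018
Series ([0.98018] and topside master controller): 0.98018 × 0.90846 = 0.890

0.890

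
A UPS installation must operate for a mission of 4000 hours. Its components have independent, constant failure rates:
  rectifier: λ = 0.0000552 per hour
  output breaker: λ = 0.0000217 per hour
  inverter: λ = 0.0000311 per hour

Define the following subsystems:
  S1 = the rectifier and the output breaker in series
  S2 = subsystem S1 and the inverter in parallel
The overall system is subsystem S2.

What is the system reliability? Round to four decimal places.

0.9690

R(rectifier) = exp(−0.0000552 × 4000) = 0.801877
R(output breaker) = exp(−0.0000217 × 4000) = 0.916860
R(inverter) = exp(−0.0000311 × 4000) = 0.883027
Series (rectifier and output breaker): 0.801877 × 0.916860 = 0.735209
Parallel ([0.735209] and inverter): 1 − (1 − 0.735209)(1 − 0.883027) = 0.9690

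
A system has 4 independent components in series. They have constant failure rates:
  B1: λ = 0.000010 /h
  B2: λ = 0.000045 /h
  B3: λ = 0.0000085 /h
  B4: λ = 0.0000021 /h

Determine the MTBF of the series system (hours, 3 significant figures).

Series of exponential components: λ_sys = Σ λ_i
λ_sys = 0.000010 + 0.000045 + 0.0000085 + 0.0000021 = 6.5600e-05 /h
MTBF = 1 / λ_sys = 15200 h

15200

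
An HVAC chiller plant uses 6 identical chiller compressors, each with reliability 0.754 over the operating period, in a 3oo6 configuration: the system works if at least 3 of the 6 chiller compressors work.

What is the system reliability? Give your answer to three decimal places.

0.964

R = Σ_{i=3}^{6} C(6,i) p^i (1−p)^{6−i} with p = 0.754
C(6,3)·0.754^3·0.246^3 = 0.12763
C(6,4)·0.754^4·0.246^2 = 0.29339
C(6,5)·0.754^5·0.246^1 = 0.35970
C(6,6)·0.754^6·0.246^0 = 0.18375
Sum = 0.964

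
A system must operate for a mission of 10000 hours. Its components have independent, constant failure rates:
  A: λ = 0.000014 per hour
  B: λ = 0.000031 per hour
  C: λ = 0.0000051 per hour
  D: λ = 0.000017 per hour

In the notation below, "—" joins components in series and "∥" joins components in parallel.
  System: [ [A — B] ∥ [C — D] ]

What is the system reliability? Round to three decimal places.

R(A) = exp(−0.000014 × 10000) = 0.86936
R(B) = exp(−0.000031 × 10000) = 0.73345
R(C) = exp(−0.0000051 × 10000) = 0.95028
R(D) = exp(−0.000017 × 10000) = 0.84366
Series (A and B): 0.86936 × 0.73345 = 0.63763
Series (C and D): 0.95028 × 0.84366 = 0.80171
Parallel ([0.63763] and [0.80171]): 1 − (1 − 0.63763)(1 − 0.80171) = 0.928

0.928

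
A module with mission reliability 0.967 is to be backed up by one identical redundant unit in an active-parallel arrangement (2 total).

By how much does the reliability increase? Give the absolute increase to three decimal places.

0.032

R_before = 0.967
R_after = 1 − (1 − 0.967)^2 = 0.999
ΔR = 0.999 − 0.967 = 0.032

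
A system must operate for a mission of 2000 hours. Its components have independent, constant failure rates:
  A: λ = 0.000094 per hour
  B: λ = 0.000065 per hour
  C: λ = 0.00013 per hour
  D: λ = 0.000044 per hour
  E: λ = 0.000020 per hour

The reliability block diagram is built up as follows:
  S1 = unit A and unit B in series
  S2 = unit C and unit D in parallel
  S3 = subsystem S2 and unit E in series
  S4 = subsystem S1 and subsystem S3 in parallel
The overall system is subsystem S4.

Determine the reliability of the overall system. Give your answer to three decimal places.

R(A) = exp(−0.000094 × 2000) = 0.82861
R(B) = exp(−0.000065 × 2000) = 0.87810
R(C) = exp(−0.00013 × 2000) = 0.77105
R(D) = exp(−0.000044 × 2000) = 0.91576
R(E) = exp(−0.000020 × 2000) = 0.96079
Series (A and B): 0.82861 × 0.87810 = 0.72760
Parallel (C and D): 1 − (1 − 0.77105)(1 − 0.91576) = 0.98071
Series ([0.98071] and E): 0.98071 × 0.96079 = 0.94226
Parallel ([0.72760] and [0.94226]): 1 − (1 − 0.72760)(1 − 0.94226) = 0.984

0.984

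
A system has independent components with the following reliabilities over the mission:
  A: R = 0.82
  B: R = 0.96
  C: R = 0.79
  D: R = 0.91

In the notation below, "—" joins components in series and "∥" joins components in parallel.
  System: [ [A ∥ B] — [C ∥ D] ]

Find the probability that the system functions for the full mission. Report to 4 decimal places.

Parallel (A and B): 1 − (1 − 0.820000)(1 − 0.960000) = 0.992800
Parallel (C and D): 1 − (1 − 0.790000)(1 − 0.910000) = 0.981100
Series ([0.992800] and [0.981100]): 0.992800 × 0.981100 = 0.9740

0.9740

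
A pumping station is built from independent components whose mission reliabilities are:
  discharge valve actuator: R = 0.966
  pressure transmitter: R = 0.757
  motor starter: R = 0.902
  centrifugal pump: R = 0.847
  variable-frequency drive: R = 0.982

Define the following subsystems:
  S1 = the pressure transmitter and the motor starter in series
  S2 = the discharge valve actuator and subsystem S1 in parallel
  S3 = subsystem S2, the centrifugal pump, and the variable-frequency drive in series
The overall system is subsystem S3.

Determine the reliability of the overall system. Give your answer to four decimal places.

Series (pressure transmitter and motor starter): 0.757000 × 0.902000 = 0.682814
Parallel (discharge valve actuator and [0.682814]): 1 − (1 − 0.966000)(1 − 0.682814) = 0.989216
Series ([0.989216], centrifugal pump, and variable-frequency drive): 0.989216 × 0.847000 × 0.982000 = 0.8228

0.8228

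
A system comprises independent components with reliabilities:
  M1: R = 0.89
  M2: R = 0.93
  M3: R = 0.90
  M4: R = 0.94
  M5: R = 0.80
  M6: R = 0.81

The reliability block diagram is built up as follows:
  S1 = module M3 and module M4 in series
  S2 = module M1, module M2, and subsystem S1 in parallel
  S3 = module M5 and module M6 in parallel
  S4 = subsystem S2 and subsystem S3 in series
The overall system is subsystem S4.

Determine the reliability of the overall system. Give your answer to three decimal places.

Series (M3 and M4): 0.90000 × 0.94000 = 0.84600
Parallel (M1, M2, and [0.84600]): 1 − (1 − 0.89000)(1 − 0.93000)(1 − 0.84600) = 0.99881
Parallel (M5 and M6): 1 − (1 − 0.80000)(1 − 0.81000) = 0.96200
Series ([0.99881] and [0.96200]): 0.99881 × 0.96200 = 0.961

0.961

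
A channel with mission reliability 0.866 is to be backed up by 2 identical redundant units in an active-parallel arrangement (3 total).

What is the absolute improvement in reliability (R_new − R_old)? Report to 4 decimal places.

0.1316

R_before = 0.866
R_after = 1 − (1 − 0.866)^3 = 0.9976
ΔR = 0.9976 − 0.866 = 0.1316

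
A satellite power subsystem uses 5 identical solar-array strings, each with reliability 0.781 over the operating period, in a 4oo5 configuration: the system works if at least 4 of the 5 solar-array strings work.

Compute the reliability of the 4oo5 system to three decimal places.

0.698

R = Σ_{i=4}^{5} C(5,i) p^i (1−p)^{5−i} with p = 0.781
C(5,4)·0.781^4·0.219^1 = 0.40740
C(5,5)·0.781^5·0.219^0 = 0.29057
Sum = 0.698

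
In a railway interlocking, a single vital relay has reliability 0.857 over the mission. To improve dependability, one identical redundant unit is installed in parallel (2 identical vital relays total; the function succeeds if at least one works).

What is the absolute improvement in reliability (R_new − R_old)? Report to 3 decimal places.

0.123

R_before = 0.857
R_after = 1 − (1 − 0.857)^2 = 0.980
ΔR = 0.980 − 0.857 = 0.123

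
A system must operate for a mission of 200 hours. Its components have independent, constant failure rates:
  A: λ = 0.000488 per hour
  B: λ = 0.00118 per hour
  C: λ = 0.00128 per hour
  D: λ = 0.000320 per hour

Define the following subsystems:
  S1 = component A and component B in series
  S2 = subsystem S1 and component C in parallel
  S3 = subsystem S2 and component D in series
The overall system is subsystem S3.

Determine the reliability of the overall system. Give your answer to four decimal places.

0.8779

R(A) = exp(−0.000488 × 200) = 0.907012
R(B) = exp(−0.00118 × 200) = 0.789781
R(C) = exp(−0.00128 × 200) = 0.774142
R(D) = exp(−0.000320 × 200) = 0.938005
Series (A and B): 0.907012 × 0.789781 = 0.716341
Parallel ([0.716341] and C): 1 − (1 − 0.716341)(1 − 0.774142) = 0.935933
Series ([0.935933] and D): 0.935933 × 0.938005 = 0.8779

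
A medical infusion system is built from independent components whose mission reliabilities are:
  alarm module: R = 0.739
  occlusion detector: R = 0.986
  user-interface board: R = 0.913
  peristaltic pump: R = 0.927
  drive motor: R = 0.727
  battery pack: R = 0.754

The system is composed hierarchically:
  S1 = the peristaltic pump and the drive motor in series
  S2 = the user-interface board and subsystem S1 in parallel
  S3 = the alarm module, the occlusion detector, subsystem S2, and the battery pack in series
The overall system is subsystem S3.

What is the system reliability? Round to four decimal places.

0.5338

Series (peristaltic pump and drive motor): 0.927000 × 0.727000 = 0.673929
Parallel (user-interface board and [0.673929]): 1 − (1 − 0.913000)(1 − 0.673929) = 0.971632
Series (alarm module, occlusion detector, [0.971632], and battery pack): 0.739000 × 0.986000 × 0.971632 × 0.754000 = 0.5338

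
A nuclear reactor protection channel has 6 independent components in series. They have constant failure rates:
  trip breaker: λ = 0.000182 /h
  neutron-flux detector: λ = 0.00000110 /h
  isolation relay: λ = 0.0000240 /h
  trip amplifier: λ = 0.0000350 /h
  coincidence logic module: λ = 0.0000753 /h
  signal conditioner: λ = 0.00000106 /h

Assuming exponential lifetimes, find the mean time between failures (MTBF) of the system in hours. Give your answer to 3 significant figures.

3140

Series of exponential components: λ_sys = Σ λ_i
λ_sys = 0.000182 + 0.00000110 + 0.0000240 + 0.0000350 + 0.0000753 + 0.00000106 = 3.1846e-04 /h
MTBF = 1 / λ_sys = 3140 h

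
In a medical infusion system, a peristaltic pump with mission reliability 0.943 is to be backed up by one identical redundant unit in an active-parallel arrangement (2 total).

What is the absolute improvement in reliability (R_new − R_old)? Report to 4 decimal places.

0.0538

R_before = 0.943
R_after = 1 − (1 − 0.943)^2 = 0.9968
ΔR = 0.9968 − 0.943 = 0.0538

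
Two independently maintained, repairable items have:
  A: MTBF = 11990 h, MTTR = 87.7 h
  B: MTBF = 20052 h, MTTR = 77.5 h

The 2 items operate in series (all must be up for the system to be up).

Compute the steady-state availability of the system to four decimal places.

0.9889

A(A) = MTBF/(MTBF+MTTR) = 11990/(11990+87.7) = 0.992739
A(B) = MTBF/(MTBF+MTTR) = 20052/(20052+77.5) = 0.996150
Series availability: 0.992739 × 0.996150 = 0.9889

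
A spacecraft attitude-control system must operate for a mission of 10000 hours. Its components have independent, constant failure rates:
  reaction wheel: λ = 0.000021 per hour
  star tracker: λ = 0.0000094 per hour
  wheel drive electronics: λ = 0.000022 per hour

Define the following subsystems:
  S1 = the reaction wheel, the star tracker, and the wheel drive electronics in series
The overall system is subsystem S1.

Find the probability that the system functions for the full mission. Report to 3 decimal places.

0.592

R(reaction wheel) = exp(−0.000021 × 10000) = 0.81058
R(star tracker) = exp(−0.0000094 × 10000) = 0.91028
R(wheel drive electronics) = exp(−0.000022 × 10000) = 0.80252
Series (reaction wheel, star tracker, and wheel drive electronics): 0.81058 × 0.91028 × 0.80252 = 0.592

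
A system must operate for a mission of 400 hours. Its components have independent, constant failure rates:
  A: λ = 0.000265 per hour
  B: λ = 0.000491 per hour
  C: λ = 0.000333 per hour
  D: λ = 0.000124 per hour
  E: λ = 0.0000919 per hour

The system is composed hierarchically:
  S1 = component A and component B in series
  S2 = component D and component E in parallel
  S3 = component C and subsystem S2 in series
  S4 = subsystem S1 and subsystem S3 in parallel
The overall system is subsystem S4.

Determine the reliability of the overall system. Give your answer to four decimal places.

R(A) = exp(−0.000265 × 400) = 0.899425
R(B) = exp(−0.000491 × 400) = 0.821683
R(C) = exp(−0.000333 × 400) = 0.875290
R(D) = exp(−0.000124 × 400) = 0.951610
R(E) = exp(−0.0000919 × 400) = 0.963907
Series (A and B): 0.899425 × 0.821683 = 0.739042
Parallel (D and E): 1 − (1 − 0.951610)(1 − 0.963907) = 0.998253
Series (C and [0.998253]): 0.875290 × 0.998253 = 0.873761
Parallel ([0.739042] and [0.873761]): 1 − (1 − 0.739042)(1 − 0.873761) = 0.9671

0.9671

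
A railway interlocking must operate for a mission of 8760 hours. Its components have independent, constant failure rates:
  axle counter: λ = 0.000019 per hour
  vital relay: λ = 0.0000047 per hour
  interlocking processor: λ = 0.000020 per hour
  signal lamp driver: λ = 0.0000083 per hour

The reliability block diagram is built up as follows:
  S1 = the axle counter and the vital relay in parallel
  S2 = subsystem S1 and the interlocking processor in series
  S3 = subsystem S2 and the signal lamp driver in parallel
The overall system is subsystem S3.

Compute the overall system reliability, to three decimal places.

R(axle counter) = exp(−0.000019 × 8760) = 0.84667
R(vital relay) = exp(−0.0000047 × 8760) = 0.95966
R(interlocking processor) = exp(−0.000020 × 8760) = 0.83929
R(signal lamp driver) = exp(−0.0000083 × 8760) = 0.92987
Parallel (axle counter and vital relay): 1 − (1 − 0.84667)(1 − 0.95966) = 0.99381
Series ([0.99381] and interlocking processor): 0.99381 × 0.83929 = 0.83409
Parallel ([0.83409] and signal lamp driver): 1 − (1 − 0.83409)(1 − 0.92987) = 0.988

0.988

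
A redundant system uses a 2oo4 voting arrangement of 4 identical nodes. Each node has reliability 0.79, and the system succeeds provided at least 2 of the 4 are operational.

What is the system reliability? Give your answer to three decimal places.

0.969

R = Σ_{i=2}^{4} C(4,i) p^i (1−p)^{4−i} with p = 0.79
C(4,2)·0.79^2·0.21^2 = 0.16514
C(4,3)·0.79^3·0.21^1 = 0.41415
C(4,4)·0.79^4·0.21^0 = 0.38950
Sum = 0.969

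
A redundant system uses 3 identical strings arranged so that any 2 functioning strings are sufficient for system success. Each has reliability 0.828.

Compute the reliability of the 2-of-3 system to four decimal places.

0.9214

R = Σ_{i=2}^{3} C(3,i) p^i (1−p)^{3−i} with p = 0.828
C(3,2)·0.828^2·0.172^1 = 0.353761
C(3,3)·0.828^3·0.172^0 = 0.567664
Sum = 0.9214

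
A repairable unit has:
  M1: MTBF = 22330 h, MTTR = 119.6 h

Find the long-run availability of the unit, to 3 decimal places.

A(M1) = MTBF/(MTBF+MTTR) = 22330/(22330+119.6) = 0.995

0.995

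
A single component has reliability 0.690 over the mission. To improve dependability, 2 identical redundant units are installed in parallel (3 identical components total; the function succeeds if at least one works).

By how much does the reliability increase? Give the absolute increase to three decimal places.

R_before = 0.690
R_after = 1 − (1 − 0.690)^3 = 0.970
ΔR = 0.970 − 0.690 = 0.280

0.280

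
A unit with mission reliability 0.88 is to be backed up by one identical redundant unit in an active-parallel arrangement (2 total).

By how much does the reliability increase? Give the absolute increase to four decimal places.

0.1056

R_before = 0.88
R_after = 1 − (1 − 0.88)^2 = 0.9856
ΔR = 0.9856 − 0.88 = 0.1056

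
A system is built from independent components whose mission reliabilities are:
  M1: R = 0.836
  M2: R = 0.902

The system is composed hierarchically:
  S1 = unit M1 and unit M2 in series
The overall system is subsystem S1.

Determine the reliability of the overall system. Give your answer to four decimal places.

0.7541

Series (M1 and M2): 0.836000 × 0.902000 = 0.7541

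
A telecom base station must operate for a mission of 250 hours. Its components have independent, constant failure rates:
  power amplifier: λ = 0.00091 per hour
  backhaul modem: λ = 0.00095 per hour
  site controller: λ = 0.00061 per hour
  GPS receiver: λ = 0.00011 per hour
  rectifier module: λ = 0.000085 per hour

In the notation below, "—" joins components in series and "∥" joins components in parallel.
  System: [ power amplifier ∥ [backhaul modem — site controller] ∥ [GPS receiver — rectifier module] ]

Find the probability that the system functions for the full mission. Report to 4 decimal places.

0.9969

R(power amplifier) = exp(−0.00091 × 250) = 0.796522
R(backhaul modem) = exp(−0.00095 × 250) = 0.788597
R(site controller) = exp(−0.00061 × 250) = 0.858559
R(GPS receiver) = exp(−0.00011 × 250) = 0.972875
R(rectifier module) = exp(−0.000085 × 250) = 0.978974
Series (backhaul modem and site controller): 0.788597 × 0.858559 = 0.677057
Series (GPS receiver and rectifier module): 0.972875 × 0.978974 = 0.952419
Parallel (power amplifier, [0.677057], and [0.952419]): 1 − (1 − 0.796522)(1 − 0.677057)(1 − 0.952419) = 0.9969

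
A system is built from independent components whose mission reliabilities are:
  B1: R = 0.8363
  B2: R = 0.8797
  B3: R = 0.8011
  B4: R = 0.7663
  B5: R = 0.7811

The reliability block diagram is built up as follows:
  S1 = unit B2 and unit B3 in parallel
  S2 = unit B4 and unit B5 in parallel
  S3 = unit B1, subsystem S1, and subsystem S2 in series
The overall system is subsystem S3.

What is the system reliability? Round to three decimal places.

Parallel (B2 and B3): 1 − (1 − 0.87970)(1 − 0.80110) = 0.97607
Parallel (B4 and B5): 1 − (1 − 0.76630)(1 − 0.78110) = 0.94884
Series (B1, [0.97607], and [0.94884]): 0.83630 × 0.97607 × 0.94884 = 0.775

0.775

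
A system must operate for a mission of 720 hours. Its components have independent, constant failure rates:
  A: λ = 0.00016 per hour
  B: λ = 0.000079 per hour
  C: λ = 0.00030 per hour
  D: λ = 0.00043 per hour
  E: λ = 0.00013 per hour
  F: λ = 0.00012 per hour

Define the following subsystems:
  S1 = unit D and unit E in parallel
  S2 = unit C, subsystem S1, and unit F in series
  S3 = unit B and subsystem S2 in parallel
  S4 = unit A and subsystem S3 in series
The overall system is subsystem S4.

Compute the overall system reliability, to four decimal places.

0.8775

R(A) = exp(−0.00016 × 720) = 0.891188
R(B) = exp(−0.000079 × 720) = 0.944707
R(C) = exp(−0.00030 × 720) = 0.805735
R(D) = exp(−0.00043 × 720) = 0.733740
R(E) = exp(−0.00013 × 720) = 0.910647
R(F) = exp(−0.00012 × 720) = 0.917227
Parallel (D and E): 1 − (1 − 0.733740)(1 − 0.910647) = 0.976209
Series (C, [0.976209], and F): 0.805735 × 0.976209 × 0.917227 = 0.721459
Parallel (B and [0.721459]): 1 − (1 − 0.944707)(1 − 0.721459) = 0.984599
Series (A and [0.984599]): 0.891188 × 0.984599 = 0.8775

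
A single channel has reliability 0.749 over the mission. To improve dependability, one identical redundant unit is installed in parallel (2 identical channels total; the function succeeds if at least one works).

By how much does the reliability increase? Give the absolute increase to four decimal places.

R_before = 0.749
R_after = 1 − (1 − 0.749)^2 = 0.9370
ΔR = 0.9370 − 0.749 = 0.1880

0.1880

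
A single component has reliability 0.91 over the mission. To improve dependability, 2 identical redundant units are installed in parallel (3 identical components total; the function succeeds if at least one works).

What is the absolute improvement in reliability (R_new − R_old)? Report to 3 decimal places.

R_before = 0.91
R_after = 1 − (1 − 0.91)^3 = 0.999
ΔR = 0.999 − 0.91 = 0.089

0.089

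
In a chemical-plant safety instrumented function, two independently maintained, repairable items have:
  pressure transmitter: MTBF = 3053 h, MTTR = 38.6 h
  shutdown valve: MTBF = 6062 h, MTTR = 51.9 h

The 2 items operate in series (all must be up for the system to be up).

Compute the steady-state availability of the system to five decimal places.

A(pressure transmitter) = MTBF/(MTBF+MTTR) = 3053/(3053+38.6) = 0.987515
A(shutdown valve) = MTBF/(MTBF+MTTR) = 6062/(6062+51.9) = 0.991511
Series availability: 0.987515 × 0.991511 = 0.97913

0.97913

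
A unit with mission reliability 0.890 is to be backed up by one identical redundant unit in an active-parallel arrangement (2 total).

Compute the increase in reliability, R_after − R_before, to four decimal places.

0.0979

R_before = 0.890
R_after = 1 − (1 − 0.890)^2 = 0.9879
ΔR = 0.9879 − 0.890 = 0.0979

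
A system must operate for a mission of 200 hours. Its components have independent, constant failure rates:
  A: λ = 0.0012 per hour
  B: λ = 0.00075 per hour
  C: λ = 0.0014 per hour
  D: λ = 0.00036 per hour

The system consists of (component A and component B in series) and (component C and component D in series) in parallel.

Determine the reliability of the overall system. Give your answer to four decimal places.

0.9042

R(A) = exp(−0.0012 × 200) = 0.786628
R(B) = exp(−0.00075 × 200) = 0.860708
R(C) = exp(−0.0014 × 200) = 0.755784
R(D) = exp(−0.00036 × 200) = 0.930531
Series (A and B): 0.786628 × 0.860708 = 0.677057
Series (C and D): 0.755784 × 0.930531 = 0.703280
Parallel ([0.677057] and [0.703280]): 1 − (1 − 0.677057)(1 − 0.703280) = 0.9042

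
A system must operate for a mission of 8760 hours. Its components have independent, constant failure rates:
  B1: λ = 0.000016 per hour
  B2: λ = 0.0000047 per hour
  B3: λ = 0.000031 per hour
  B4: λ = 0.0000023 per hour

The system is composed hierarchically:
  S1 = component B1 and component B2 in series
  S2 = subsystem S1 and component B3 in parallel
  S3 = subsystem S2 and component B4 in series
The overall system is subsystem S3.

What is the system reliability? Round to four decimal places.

0.9414

R(B1) = exp(−0.000016 × 8760) = 0.869219
R(B2) = exp(−0.0000047 × 8760) = 0.959664
R(B3) = exp(−0.000031 × 8760) = 0.762190
R(B4) = exp(−0.0000023 × 8760) = 0.980054
Series (B1 and B2): 0.869219 × 0.959664 = 0.834158
Parallel ([0.834158] and B3): 1 − (1 − 0.834158)(1 − 0.762190) = 0.960561
Series ([0.960561] and B4): 0.960561 × 0.980054 = 0.9414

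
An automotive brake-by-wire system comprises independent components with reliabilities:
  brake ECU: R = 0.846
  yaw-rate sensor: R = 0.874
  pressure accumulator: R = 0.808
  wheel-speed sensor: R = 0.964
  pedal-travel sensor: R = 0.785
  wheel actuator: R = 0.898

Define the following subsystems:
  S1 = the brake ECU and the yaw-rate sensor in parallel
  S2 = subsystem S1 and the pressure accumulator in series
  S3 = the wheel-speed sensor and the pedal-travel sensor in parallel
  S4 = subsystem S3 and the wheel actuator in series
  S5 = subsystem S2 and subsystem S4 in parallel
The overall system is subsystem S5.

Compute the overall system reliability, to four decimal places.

Parallel (brake ECU and yaw-rate sensor): 1 − (1 − 0.846000)(1 − 0.874000) = 0.980596
Series ([0.980596] and pressure accumulator): 0.980596 × 0.808000 = 0.792322
Parallel (wheel-speed sensor and pedal-travel sensor): 1 − (1 − 0.964000)(1 − 0.785000) = 0.992260
Series ([0.992260] and wheel actuator): 0.992260 × 0.898000 = 0.891049
Parallel ([0.792322] and [0.891049]): 1 − (1 − 0.792322)(1 − 0.891049) = 0.9774

0.9774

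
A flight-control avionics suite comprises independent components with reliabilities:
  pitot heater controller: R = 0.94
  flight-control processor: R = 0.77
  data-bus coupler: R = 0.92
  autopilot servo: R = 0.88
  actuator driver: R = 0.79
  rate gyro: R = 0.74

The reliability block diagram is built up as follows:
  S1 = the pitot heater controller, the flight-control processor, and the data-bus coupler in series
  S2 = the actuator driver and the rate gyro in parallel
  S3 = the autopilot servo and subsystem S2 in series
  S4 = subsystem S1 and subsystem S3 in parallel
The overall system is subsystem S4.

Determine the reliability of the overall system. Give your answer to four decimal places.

Series (pitot heater controller, flight-control processor, and data-bus coupler): 0.940000 × 0.770000 × 0.920000 = 0.665896
Parallel (actuator driver and rate gyro): 1 − (1 − 0.790000)(1 − 0.740000) = 0.945400
Series (autopilot servo and [0.945400]): 0.880000 × 0.945400 = 0.831952
Parallel ([0.665896] and [0.831952]): 1 − (1 − 0.665896)(1 − 0.831952) = 0.9439

0.9439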